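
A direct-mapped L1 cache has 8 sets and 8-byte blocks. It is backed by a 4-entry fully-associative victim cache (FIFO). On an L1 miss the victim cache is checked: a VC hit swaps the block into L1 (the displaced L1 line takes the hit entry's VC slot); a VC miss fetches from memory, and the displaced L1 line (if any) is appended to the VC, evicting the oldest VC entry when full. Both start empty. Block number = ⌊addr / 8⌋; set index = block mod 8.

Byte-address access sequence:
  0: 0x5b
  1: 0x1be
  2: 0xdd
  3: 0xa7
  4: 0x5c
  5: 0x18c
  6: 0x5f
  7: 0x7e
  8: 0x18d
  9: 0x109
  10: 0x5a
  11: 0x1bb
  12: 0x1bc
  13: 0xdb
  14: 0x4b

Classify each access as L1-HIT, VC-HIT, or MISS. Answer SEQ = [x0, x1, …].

#0 0x5b→b11/s3 MISS; vc=[]
#1 0x1be→b55/s7 MISS; vc=[]
#2 0xdd→b27/s3 MISS; vc=[11]
#3 0xa7→b20/s4 MISS; vc=[11]
#4 0x5c→b11/s3 VC-HIT; vc=[27]
#5 0x18c→b49/s1 MISS; vc=[27]
#6 0x5f→b11/s3 L1-HIT; vc=[27]
#7 0x7e→b15/s7 MISS; vc=[27,55]
#8 0x18d→b49/s1 L1-HIT; vc=[27,55]
#9 0x109→b33/s1 MISS; vc=[27,55,49]
#10 0x5a→b11/s3 L1-HIT; vc=[27,55,49]
#11 0x1bb→b55/s7 VC-HIT; vc=[27,15,49]
#12 0x1bc→b55/s7 L1-HIT; vc=[27,15,49]
#13 0xdb→b27/s3 VC-HIT; vc=[11,15,49]
#14 0x4b→b9/s1 MISS; vc=[11,15,49,33]

SEQ = [MISS, MISS, MISS, MISS, VC-HIT, MISS, L1-HIT, MISS, L1-HIT, MISS, L1-HIT, VC-HIT, L1-HIT, VC-HIT, MISS]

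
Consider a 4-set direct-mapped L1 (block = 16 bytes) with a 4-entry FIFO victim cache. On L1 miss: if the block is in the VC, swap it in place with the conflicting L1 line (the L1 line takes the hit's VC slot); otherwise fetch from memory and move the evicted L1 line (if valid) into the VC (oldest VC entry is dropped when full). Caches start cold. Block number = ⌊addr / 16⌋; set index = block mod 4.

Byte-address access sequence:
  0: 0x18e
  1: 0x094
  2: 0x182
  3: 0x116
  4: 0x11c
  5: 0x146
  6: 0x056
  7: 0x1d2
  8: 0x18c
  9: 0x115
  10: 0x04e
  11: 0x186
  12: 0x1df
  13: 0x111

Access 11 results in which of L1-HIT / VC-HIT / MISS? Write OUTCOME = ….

  [0] addr=0x18e blk=24 s=0: MISS | VC []
  [1] addr=0x94 blk=9 s=1: MISS | VC []
  [2] addr=0x182 blk=24 s=0: L1-HIT | VC []
  [3] addr=0x116 blk=17 s=1: MISS | VC [9]
  [4] addr=0x11c blk=17 s=1: L1-HIT | VC [9]
  [5] addr=0x146 blk=20 s=0: MISS | VC [9, 24]
  [6] addr=0x56 blk=5 s=1: MISS | VC [9, 24, 17]
  [7] addr=0x1d2 blk=29 s=1: MISS | VC [9, 24, 17, 5]
  [8] addr=0x18c blk=24 s=0: VC-HIT | VC [9, 20, 17, 5]
  [9] addr=0x115 blk=17 s=1: VC-HIT | VC [9, 20, 29, 5]
  [10] addr=0x4e blk=4 s=0: MISS | VC [20, 29, 5, 24]
  [11] addr=0x186 blk=24 s=0: VC-HIT | VC [20, 29, 5, 4]
  [12] addr=0x1df blk=29 s=1: VC-HIT | VC [20, 17, 5, 4]
  [13] addr=0x111 blk=17 s=1: VC-HIT | VC [20, 29, 5, 4]

OUTCOME = VC-HIT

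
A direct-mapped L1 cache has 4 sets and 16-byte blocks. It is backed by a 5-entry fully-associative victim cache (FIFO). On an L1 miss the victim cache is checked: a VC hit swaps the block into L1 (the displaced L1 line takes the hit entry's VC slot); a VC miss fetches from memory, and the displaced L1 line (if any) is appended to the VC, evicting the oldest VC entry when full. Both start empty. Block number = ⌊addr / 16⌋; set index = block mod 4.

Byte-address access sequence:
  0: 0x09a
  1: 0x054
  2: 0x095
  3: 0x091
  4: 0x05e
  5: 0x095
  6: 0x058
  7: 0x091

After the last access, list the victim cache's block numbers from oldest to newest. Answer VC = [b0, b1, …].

VC = [5]

  [0] addr=0x9a blk=9 s=1: MISS | VC []
  [1] addr=0x54 blk=5 s=1: MISS | VC [9]
  [2] addr=0x95 blk=9 s=1: VC-HIT | VC [5]
  [3] addr=0x91 blk=9 s=1: L1-HIT | VC [5]
  [4] addr=0x5e blk=5 s=1: VC-HIT | VC [9]
  [5] addr=0x95 blk=9 s=1: VC-HIT | VC [5]
  [6] addr=0x58 blk=5 s=1: VC-HIT | VC [9]
  [7] addr=0x91 blk=9 s=1: VC-HIT | VC [5]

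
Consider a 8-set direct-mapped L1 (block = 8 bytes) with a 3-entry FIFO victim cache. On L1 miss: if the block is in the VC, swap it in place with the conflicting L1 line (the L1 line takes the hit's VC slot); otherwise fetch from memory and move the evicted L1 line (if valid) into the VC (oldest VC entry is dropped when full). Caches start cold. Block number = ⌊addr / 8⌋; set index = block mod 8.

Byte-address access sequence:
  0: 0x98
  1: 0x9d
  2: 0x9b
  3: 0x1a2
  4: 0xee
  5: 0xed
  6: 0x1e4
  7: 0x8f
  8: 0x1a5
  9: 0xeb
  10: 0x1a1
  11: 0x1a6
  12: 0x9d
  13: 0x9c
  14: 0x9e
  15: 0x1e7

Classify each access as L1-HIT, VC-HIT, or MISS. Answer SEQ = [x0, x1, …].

SEQ = [MISS, L1-HIT, L1-HIT, MISS, MISS, L1-HIT, MISS, MISS, VC-HIT, L1-HIT, L1-HIT, L1-HIT, L1-HIT, L1-HIT, L1-HIT, VC-HIT]

  [0] addr=0x98 blk=19 s=3: MISS | VC []
  [1] addr=0x9d blk=19 s=3: L1-HIT | VC []
  [2] addr=0x9b blk=19 s=3: L1-HIT | VC []
  [3] addr=0x1a2 blk=52 s=4: MISS | VC []
  [4] addr=0xee blk=29 s=5: MISS | VC []
  [5] addr=0xed blk=29 s=5: L1-HIT | VC []
  [6] addr=0x1e4 blk=60 s=4: MISS | VC [52]
  [7] addr=0x8f blk=17 s=1: MISS | VC [52]
  [8] addr=0x1a5 blk=52 s=4: VC-HIT | VC [60]
  [9] addr=0xeb blk=29 s=5: L1-HIT | VC [60]
  [10] addr=0x1a1 blk=52 s=4: L1-HIT | VC [60]
  [11] addr=0x1a6 blk=52 s=4: L1-HIT | VC [60]
  [12] addr=0x9d blk=19 s=3: L1-HIT | VC [60]
  [13] addr=0x9c blk=19 s=3: L1-HIT | VC [60]
  [14] addr=0x9e blk=19 s=3: L1-HIT | VC [60]
  [15] addr=0x1e7 blk=60 s=4: VC-HIT | VC [52]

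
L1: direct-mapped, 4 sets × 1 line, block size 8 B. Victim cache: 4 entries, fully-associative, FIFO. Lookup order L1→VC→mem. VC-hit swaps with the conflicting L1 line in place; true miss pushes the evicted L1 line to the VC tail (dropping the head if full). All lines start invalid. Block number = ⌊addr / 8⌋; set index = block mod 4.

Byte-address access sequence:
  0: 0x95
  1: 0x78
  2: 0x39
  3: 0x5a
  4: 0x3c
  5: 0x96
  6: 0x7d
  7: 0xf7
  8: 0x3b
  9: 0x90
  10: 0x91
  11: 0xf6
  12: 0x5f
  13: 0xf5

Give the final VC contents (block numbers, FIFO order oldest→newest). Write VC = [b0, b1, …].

#0 0x95→b18/s2 MISS; vc=[]
#1 0x78→b15/s3 MISS; vc=[]
#2 0x39→b7/s3 MISS; vc=[15]
#3 0x5a→b11/s3 MISS; vc=[15,7]
#4 0x3c→b7/s3 VC-HIT; vc=[15,11]
#5 0x96→b18/s2 L1-HIT; vc=[15,11]
#6 0x7d→b15/s3 VC-HIT; vc=[7,11]
#7 0xf7→b30/s2 MISS; vc=[7,11,18]
#8 0x3b→b7/s3 VC-HIT; vc=[15,11,18]
#9 0x90→b18/s2 VC-HIT; vc=[15,11,30]
#10 0x91→b18/s2 L1-HIT; vc=[15,11,30]
#11 0xf6→b30/s2 VC-HIT; vc=[15,11,18]
#12 0x5f→b11/s3 VC-HIT; vc=[15,7,18]
#13 0xf5→b30/s2 L1-HIT; vc=[15,7,18]

VC = [15, 7, 18]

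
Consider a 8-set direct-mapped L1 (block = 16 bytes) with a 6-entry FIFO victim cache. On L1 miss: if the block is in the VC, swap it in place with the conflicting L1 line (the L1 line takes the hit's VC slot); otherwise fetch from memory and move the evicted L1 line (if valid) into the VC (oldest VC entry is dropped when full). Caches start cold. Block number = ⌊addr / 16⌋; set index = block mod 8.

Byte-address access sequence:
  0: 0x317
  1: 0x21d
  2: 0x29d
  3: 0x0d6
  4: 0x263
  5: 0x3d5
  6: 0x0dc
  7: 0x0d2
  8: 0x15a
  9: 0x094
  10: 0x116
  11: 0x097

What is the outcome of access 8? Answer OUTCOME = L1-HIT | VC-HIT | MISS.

OUTCOME = MISS

  [0] addr=0x317 blk=49 s=1: MISS | VC []
  [1] addr=0x21d blk=33 s=1: MISS | VC [49]
  [2] addr=0x29d blk=41 s=1: MISS | VC [49, 33]
  [3] addr=0xd6 blk=13 s=5: MISS | VC [49, 33]
  [4] addr=0x263 blk=38 s=6: MISS | VC [49, 33]
  [5] addr=0x3d5 blk=61 s=5: MISS | VC [49, 33, 13]
  [6] addr=0xdc blk=13 s=5: VC-HIT | VC [49, 33, 61]
  [7] addr=0xd2 blk=13 s=5: L1-HIT | VC [49, 33, 61]
  [8] addr=0x15a blk=21 s=5: MISS | VC [49, 33, 61, 13]
  [9] addr=0x94 blk=9 s=1: MISS | VC [49, 33, 61, 13, 41]
  [10] addr=0x116 blk=17 s=1: MISS | VC [49, 33, 61, 13, 41, 9]
  [11] addr=0x97 blk=9 s=1: VC-HIT | VC [49, 33, 61, 13, 41, 17]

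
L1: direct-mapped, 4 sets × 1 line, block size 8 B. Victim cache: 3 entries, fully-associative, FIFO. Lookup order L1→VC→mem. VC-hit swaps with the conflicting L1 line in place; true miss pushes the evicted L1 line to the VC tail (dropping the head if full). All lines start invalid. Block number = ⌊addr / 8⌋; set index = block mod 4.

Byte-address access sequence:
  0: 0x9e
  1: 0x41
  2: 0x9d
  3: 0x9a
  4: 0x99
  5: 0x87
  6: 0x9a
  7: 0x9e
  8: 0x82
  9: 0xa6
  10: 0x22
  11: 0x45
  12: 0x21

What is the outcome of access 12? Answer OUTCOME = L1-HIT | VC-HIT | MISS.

  [0] addr=0x9e blk=19 s=3: MISS | VC []
  [1] addr=0x41 blk=8 s=0: MISS | VC []
  [2] addr=0x9d blk=19 s=3: L1-HIT | VC []
  [3] addr=0x9a blk=19 s=3: L1-HIT | VC []
  [4] addr=0x99 blk=19 s=3: L1-HIT | VC []
  [5] addr=0x87 blk=16 s=0: MISS | VC [8]
  [6] addr=0x9a blk=19 s=3: L1-HIT | VC [8]
  [7] addr=0x9e blk=19 s=3: L1-HIT | VC [8]
  [8] addr=0x82 blk=16 s=0: L1-HIT | VC [8]
  [9] addr=0xa6 blk=20 s=0: MISS | VC [8, 16]
  [10] addr=0x22 blk=4 s=0: MISS | VC [8, 16, 20]
  [11] addr=0x45 blk=8 s=0: VC-HIT | VC [4, 16, 20]
  [12] addr=0x21 blk=4 s=0: VC-HIT | VC [8, 16, 20]

OUTCOME = VC-HIT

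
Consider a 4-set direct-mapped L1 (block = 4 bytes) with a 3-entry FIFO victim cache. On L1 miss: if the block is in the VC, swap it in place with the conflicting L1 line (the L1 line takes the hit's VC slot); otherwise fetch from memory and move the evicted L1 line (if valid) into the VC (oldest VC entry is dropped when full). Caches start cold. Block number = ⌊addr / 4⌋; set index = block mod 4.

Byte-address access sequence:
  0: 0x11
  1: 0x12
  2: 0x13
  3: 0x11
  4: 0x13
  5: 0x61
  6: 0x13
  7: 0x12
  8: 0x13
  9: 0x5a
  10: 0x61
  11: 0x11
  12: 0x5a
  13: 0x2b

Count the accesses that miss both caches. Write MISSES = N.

MISSES = 4

0: 0x11 (blk 4, set 0) → MISS  vc=[]
1: 0x12 (blk 4, set 0) → L1-HIT  vc=[]
2: 0x13 (blk 4, set 0) → L1-HIT  vc=[]
3: 0x11 (blk 4, set 0) → L1-HIT  vc=[]
4: 0x13 (blk 4, set 0) → L1-HIT  vc=[]
5: 0x61 (blk 24, set 0) → MISS  vc=[4]
6: 0x13 (blk 4, set 0) → VC-HIT  vc=[24]
7: 0x12 (blk 4, set 0) → L1-HIT  vc=[24]
8: 0x13 (blk 4, set 0) → L1-HIT  vc=[24]
9: 0x5a (blk 22, set 2) → MISS  vc=[24]
10: 0x61 (blk 24, set 0) → VC-HIT  vc=[4]
11: 0x11 (blk 4, set 0) → VC-HIT  vc=[24]
12: 0x5a (blk 22, set 2) → L1-HIT  vc=[24]
13: 0x2b (blk 10, set 2) → MISS  vc=[24, 22]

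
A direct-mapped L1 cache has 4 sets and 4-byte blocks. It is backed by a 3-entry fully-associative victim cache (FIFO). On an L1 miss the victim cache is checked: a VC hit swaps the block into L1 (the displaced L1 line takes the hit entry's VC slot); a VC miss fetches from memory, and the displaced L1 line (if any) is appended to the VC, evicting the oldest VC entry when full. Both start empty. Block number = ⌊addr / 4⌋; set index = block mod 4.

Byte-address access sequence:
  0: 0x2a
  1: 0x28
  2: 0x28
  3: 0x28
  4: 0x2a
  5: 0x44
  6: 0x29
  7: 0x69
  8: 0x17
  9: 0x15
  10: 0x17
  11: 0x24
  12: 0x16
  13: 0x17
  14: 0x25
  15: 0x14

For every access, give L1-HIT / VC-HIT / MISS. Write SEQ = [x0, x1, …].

#0 0x2a→b10/s2 MISS; vc=[]
#1 0x28→b10/s2 L1-HIT; vc=[]
#2 0x28→b10/s2 L1-HIT; vc=[]
#3 0x28→b10/s2 L1-HIT; vc=[]
#4 0x2a→b10/s2 L1-HIT; vc=[]
#5 0x44→b17/s1 MISS; vc=[]
#6 0x29→b10/s2 L1-HIT; vc=[]
#7 0x69→b26/s2 MISS; vc=[10]
#8 0x17→b5/s1 MISS; vc=[10,17]
#9 0x15→b5/s1 L1-HIT; vc=[10,17]
#10 0x17→b5/s1 L1-HIT; vc=[10,17]
#11 0x24→b9/s1 MISS; vc=[10,17,5]
#12 0x16→b5/s1 VC-HIT; vc=[10,17,9]
#13 0x17→b5/s1 L1-HIT; vc=[10,17,9]
#14 0x25→b9/s1 VC-HIT; vc=[10,17,5]
#15 0x14→b5/s1 VC-HIT; vc=[10,17,9]

SEQ = [MISS, L1-HIT, L1-HIT, L1-HIT, L1-HIT, MISS, L1-HIT, MISS, MISS, L1-HIT, L1-HIT, MISS, VC-HIT, L1-HIT, VC-HIT, VC-HIT]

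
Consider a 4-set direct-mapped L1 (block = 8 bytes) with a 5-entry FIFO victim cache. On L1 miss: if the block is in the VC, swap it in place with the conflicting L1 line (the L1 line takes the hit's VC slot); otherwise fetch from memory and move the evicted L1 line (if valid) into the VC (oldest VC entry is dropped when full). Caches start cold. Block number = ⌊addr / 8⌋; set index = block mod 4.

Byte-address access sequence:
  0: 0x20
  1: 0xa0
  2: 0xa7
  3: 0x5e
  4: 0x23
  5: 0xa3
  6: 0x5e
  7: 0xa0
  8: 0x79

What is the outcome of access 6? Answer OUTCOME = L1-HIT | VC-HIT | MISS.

OUTCOME = L1-HIT

#0 0x20→b4/s0 MISS; vc=[]
#1 0xa0→b20/s0 MISS; vc=[4]
#2 0xa7→b20/s0 L1-HIT; vc=[4]
#3 0x5e→b11/s3 MISS; vc=[4]
#4 0x23→b4/s0 VC-HIT; vc=[20]
#5 0xa3→b20/s0 VC-HIT; vc=[4]
#6 0x5e→b11/s3 L1-HIT; vc=[4]
#7 0xa0→b20/s0 L1-HIT; vc=[4]
#8 0x79→b15/s3 MISS; vc=[4,11]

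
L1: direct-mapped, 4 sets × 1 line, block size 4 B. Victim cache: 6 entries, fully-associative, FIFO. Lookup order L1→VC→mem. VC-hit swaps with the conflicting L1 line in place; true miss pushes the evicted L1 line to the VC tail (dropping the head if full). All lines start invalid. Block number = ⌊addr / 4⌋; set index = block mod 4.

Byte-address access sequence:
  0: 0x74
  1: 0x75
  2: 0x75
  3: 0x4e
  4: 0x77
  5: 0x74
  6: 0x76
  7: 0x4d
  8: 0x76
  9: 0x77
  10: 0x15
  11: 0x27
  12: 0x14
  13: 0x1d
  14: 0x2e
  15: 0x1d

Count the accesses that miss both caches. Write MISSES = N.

0: 0x74 (blk 29, set 1) → MISS  vc=[]
1: 0x75 (blk 29, set 1) → L1-HIT  vc=[]
2: 0x75 (blk 29, set 1) → L1-HIT  vc=[]
3: 0x4e (blk 19, set 3) → MISS  vc=[]
4: 0x77 (blk 29, set 1) → L1-HIT  vc=[]
5: 0x74 (blk 29, set 1) → L1-HIT  vc=[]
6: 0x76 (blk 29, set 1) → L1-HIT  vc=[]
7: 0x4d (blk 19, set 3) → L1-HIT  vc=[]
8: 0x76 (blk 29, set 1) → L1-HIT  vc=[]
9: 0x77 (blk 29, set 1) → L1-HIT  vc=[]
10: 0x15 (blk 5, set 1) → MISS  vc=[29]
11: 0x27 (blk 9, set 1) → MISS  vc=[29, 5]
12: 0x14 (blk 5, set 1) → VC-HIT  vc=[29, 9]
13: 0x1d (blk 7, set 3) → MISS  vc=[29, 9, 19]
14: 0x2e (blk 11, set 3) → MISS  vc=[29, 9, 19, 7]
15: 0x1d (blk 7, set 3) → VC-HIT  vc=[29, 9, 19, 11]

MISSES = 6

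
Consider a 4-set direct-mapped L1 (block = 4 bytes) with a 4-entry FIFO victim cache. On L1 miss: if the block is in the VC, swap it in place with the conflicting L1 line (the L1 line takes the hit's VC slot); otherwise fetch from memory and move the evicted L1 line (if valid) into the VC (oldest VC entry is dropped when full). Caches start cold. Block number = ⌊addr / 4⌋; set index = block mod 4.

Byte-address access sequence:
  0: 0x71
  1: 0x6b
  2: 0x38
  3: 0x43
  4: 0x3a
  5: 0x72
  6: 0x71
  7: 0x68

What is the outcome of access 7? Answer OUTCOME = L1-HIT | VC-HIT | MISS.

#0 0x71→b28/s0 MISS; vc=[]
#1 0x6b→b26/s2 MISS; vc=[]
#2 0x38→b14/s2 MISS; vc=[26]
#3 0x43→b16/s0 MISS; vc=[26,28]
#4 0x3a→b14/s2 L1-HIT; vc=[26,28]
#5 0x72→b28/s0 VC-HIT; vc=[26,16]
#6 0x71→b28/s0 L1-HIT; vc=[26,16]
#7 0x68→b26/s2 VC-HIT; vc=[14,16]

OUTCOME = VC-HIT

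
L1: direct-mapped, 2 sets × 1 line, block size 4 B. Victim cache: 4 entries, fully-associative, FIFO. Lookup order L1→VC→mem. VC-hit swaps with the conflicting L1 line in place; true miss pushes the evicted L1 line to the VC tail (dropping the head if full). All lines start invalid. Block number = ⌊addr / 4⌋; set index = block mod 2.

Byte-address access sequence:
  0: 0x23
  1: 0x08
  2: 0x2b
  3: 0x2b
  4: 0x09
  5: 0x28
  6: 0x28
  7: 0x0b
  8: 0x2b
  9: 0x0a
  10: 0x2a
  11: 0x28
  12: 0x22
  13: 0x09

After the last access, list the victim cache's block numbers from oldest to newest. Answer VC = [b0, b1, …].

VC = [10, 8]

0: 0x23 (blk 8, set 0) → MISS  vc=[]
1: 0x8 (blk 2, set 0) → MISS  vc=[8]
2: 0x2b (blk 10, set 0) → MISS  vc=[8, 2]
3: 0x2b (blk 10, set 0) → L1-HIT  vc=[8, 2]
4: 0x9 (blk 2, set 0) → VC-HIT  vc=[8, 10]
5: 0x28 (blk 10, set 0) → VC-HIT  vc=[8, 2]
6: 0x28 (blk 10, set 0) → L1-HIT  vc=[8, 2]
7: 0xb (blk 2, set 0) → VC-HIT  vc=[8, 10]
8: 0x2b (blk 10, set 0) → VC-HIT  vc=[8, 2]
9: 0xa (blk 2, set 0) → VC-HIT  vc=[8, 10]
10: 0x2a (blk 10, set 0) → VC-HIT  vc=[8, 2]
11: 0x28 (blk 10, set 0) → L1-HIT  vc=[8, 2]
12: 0x22 (blk 8, set 0) → VC-HIT  vc=[10, 2]
13: 0x9 (blk 2, set 0) → VC-HIT  vc=[10, 8]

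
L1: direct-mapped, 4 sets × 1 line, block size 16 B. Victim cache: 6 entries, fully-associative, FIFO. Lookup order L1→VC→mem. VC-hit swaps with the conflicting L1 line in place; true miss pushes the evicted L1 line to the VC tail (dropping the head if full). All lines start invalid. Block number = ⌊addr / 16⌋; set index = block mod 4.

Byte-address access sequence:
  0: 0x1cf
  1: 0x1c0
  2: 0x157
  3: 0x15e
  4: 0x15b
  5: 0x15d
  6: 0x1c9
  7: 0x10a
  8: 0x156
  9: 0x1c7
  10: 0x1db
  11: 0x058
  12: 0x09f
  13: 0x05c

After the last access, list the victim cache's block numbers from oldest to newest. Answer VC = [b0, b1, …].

  [0] addr=0x1cf blk=28 s=0: MISS | VC []
  [1] addr=0x1c0 blk=28 s=0: L1-HIT | VC []
  [2] addr=0x157 blk=21 s=1: MISS | VC []
  [3] addr=0x15e blk=21 s=1: L1-HIT | VC []
  [4] addr=0x15b blk=21 s=1: L1-HIT | VC []
  [5] addr=0x15d blk=21 s=1: L1-HIT | VC []
  [6] addr=0x1c9 blk=28 s=0: L1-HIT | VC []
  [7] addr=0x10a blk=16 s=0: MISS | VC [28]
  [8] addr=0x156 blk=21 s=1: L1-HIT | VC [28]
  [9] addr=0x1c7 blk=28 s=0: VC-HIT | VC [16]
  [10] addr=0x1db blk=29 s=1: MISS | VC [16, 21]
  [11] addr=0x58 blk=5 s=1: MISS | VC [16, 21, 29]
  [12] addr=0x9f blk=9 s=1: MISS | VC [16, 21, 29, 5]
  [13] addr=0x5c blk=5 s=1: VC-HIT | VC [16, 21, 29, 9]

VC = [16, 21, 29, 9]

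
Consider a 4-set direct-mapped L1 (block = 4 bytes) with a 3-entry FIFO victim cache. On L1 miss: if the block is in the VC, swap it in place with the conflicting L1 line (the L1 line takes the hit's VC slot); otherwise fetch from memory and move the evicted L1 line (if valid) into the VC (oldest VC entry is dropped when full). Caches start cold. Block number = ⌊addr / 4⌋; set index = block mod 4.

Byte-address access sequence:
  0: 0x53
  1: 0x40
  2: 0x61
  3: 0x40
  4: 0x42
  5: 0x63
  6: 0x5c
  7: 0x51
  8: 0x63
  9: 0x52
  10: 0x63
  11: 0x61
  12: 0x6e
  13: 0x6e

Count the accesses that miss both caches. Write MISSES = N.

MISSES = 5

#0 0x53→b20/s0 MISS; vc=[]
#1 0x40→b16/s0 MISS; vc=[20]
#2 0x61→b24/s0 MISS; vc=[20,16]
#3 0x40→b16/s0 VC-HIT; vc=[20,24]
#4 0x42→b16/s0 L1-HIT; vc=[20,24]
#5 0x63→b24/s0 VC-HIT; vc=[20,16]
#6 0x5c→b23/s3 MISS; vc=[20,16]
#7 0x51→b20/s0 VC-HIT; vc=[24,16]
#8 0x63→b24/s0 VC-HIT; vc=[20,16]
#9 0x52→b20/s0 VC-HIT; vc=[24,16]
#10 0x63→b24/s0 VC-HIT; vc=[20,16]
#11 0x61→b24/s0 L1-HIT; vc=[20,16]
#12 0x6e→b27/s3 MISS; vc=[20,16,23]
#13 0x6e→b27/s3 L1-HIT; vc=[20,16,23]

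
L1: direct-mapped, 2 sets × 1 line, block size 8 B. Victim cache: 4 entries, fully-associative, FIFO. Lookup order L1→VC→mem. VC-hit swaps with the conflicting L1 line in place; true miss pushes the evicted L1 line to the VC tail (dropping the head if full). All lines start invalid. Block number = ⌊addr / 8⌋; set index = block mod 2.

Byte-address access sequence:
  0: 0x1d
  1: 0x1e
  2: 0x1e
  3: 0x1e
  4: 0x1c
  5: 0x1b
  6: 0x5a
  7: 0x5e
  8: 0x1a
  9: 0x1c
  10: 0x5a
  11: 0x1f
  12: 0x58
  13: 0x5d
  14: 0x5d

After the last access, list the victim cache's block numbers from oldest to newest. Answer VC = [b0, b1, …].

VC = [3]

  [0] addr=0x1d blk=3 s=1: MISS | VC []
  [1] addr=0x1e blk=3 s=1: L1-HIT | VC []
  [2] addr=0x1e blk=3 s=1: L1-HIT | VC []
  [3] addr=0x1e blk=3 s=1: L1-HIT | VC []
  [4] addr=0x1c blk=3 s=1: L1-HIT | VC []
  [5] addr=0x1b blk=3 s=1: L1-HIT | VC []
  [6] addr=0x5a blk=11 s=1: MISS | VC [3]
  [7] addr=0x5e blk=11 s=1: L1-HIT | VC [3]
  [8] addr=0x1a blk=3 s=1: VC-HIT | VC [11]
  [9] addr=0x1c blk=3 s=1: L1-HIT | VC [11]
  [10] addr=0x5a blk=11 s=1: VC-HIT | VC [3]
  [11] addr=0x1f blk=3 s=1: VC-HIT | VC [11]
  [12] addr=0x58 blk=11 s=1: VC-HIT | VC [3]
  [13] addr=0x5d blk=11 s=1: L1-HIT | VC [3]
  [14] addr=0x5d blk=11 s=1: L1-HIT | VC [3]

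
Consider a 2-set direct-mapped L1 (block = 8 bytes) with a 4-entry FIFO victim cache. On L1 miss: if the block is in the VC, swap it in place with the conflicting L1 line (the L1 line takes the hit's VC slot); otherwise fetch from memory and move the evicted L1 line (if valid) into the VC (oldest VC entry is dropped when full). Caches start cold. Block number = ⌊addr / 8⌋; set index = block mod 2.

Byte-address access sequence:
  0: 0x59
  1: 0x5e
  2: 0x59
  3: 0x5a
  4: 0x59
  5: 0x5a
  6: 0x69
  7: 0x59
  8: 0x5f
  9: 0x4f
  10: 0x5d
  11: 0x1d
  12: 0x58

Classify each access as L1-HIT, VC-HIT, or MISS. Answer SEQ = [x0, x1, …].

0: 0x59 (blk 11, set 1) → MISS  vc=[]
1: 0x5e (blk 11, set 1) → L1-HIT  vc=[]
2: 0x59 (blk 11, set 1) → L1-HIT  vc=[]
3: 0x5a (blk 11, set 1) → L1-HIT  vc=[]
4: 0x59 (blk 11, set 1) → L1-HIT  vc=[]
5: 0x5a (blk 11, set 1) → L1-HIT  vc=[]
6: 0x69 (blk 13, set 1) → MISS  vc=[11]
7: 0x59 (blk 11, set 1) → VC-HIT  vc=[13]
8: 0x5f (blk 11, set 1) → L1-HIT  vc=[13]
9: 0x4f (blk 9, set 1) → MISS  vc=[13, 11]
10: 0x5d (blk 11, set 1) → VC-HIT  vc=[13, 9]
11: 0x1d (blk 3, set 1) → MISS  vc=[13, 9, 11]
12: 0x58 (blk 11, set 1) → VC-HIT  vc=[13, 9, 3]

SEQ = [MISS, L1-HIT, L1-HIT, L1-HIT, L1-HIT, L1-HIT, MISS, VC-HIT, L1-HIT, MISS, VC-HIT, MISS, VC-HIT]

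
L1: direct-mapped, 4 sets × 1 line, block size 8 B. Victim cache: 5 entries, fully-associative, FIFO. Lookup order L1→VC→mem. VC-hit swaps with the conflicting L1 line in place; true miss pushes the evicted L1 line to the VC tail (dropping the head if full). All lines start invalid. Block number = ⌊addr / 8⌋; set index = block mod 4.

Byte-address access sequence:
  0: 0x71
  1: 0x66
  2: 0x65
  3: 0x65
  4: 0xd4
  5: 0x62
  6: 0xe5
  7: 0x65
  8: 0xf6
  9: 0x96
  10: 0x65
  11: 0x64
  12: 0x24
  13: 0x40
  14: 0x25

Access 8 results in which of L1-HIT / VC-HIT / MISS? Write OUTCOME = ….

OUTCOME = MISS

#0 0x71→b14/s2 MISS; vc=[]
#1 0x66→b12/s0 MISS; vc=[]
#2 0x65→b12/s0 L1-HIT; vc=[]
#3 0x65→b12/s0 L1-HIT; vc=[]
#4 0xd4→b26/s2 MISS; vc=[14]
#5 0x62→b12/s0 L1-HIT; vc=[14]
#6 0xe5→b28/s0 MISS; vc=[14,12]
#7 0x65→b12/s0 VC-HIT; vc=[14,28]
#8 0xf6→b30/s2 MISS; vc=[14,28,26]
#9 0x96→b18/s2 MISS; vc=[14,28,26,30]
#10 0x65→b12/s0 L1-HIT; vc=[14,28,26,30]
#11 0x64→b12/s0 L1-HIT; vc=[14,28,26,30]
#12 0x24→b4/s0 MISS; vc=[14,28,26,30,12]
#13 0x40→b8/s0 MISS; vc=[28,26,30,12,4]
#14 0x25→b4/s0 VC-HIT; vc=[28,26,30,12,8]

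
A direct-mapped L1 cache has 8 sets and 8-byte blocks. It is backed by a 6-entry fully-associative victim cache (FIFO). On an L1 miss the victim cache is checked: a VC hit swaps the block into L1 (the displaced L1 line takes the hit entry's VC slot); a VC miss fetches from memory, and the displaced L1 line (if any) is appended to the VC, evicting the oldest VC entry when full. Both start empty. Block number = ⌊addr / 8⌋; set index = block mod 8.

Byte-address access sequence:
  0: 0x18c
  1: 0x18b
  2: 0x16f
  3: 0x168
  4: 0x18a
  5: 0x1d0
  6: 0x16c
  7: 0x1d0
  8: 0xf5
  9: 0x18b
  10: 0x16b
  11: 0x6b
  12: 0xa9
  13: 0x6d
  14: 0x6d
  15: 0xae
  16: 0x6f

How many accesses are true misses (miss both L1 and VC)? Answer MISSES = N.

  [0] addr=0x18c blk=49 s=1: MISS | VC []
  [1] addr=0x18b blk=49 s=1: L1-HIT | VC []
  [2] addr=0x16f blk=45 s=5: MISS | VC []
  [3] addr=0x168 blk=45 s=5: L1-HIT | VC []
  [4] addr=0x18a blk=49 s=1: L1-HIT | VC []
  [5] addr=0x1d0 blk=58 s=2: MISS | VC []
  [6] addr=0x16c blk=45 s=5: L1-HIT | VC []
  [7] addr=0x1d0 blk=58 s=2: L1-HIT | VC []
  [8] addr=0xf5 blk=30 s=6: MISS | VC []
  [9] addr=0x18b blk=49 s=1: L1-HIT | VC []
  [10] addr=0x16b blk=45 s=5: L1-HIT | VC []
  [11] addr=0x6b blk=13 s=5: MISS | VC [45]
  [12] addr=0xa9 blk=21 s=5: MISS | VC [45, 13]
  [13] addr=0x6d blk=13 s=5: VC-HIT | VC [45, 21]
  [14] addr=0x6d blk=13 s=5: L1-HIT | VC [45, 21]
  [15] addr=0xae blk=21 s=5: VC-HIT | VC [45, 13]
  [16] addr=0x6f blk=13 s=5: VC-HIT | VC [45, 21]

MISSES = 6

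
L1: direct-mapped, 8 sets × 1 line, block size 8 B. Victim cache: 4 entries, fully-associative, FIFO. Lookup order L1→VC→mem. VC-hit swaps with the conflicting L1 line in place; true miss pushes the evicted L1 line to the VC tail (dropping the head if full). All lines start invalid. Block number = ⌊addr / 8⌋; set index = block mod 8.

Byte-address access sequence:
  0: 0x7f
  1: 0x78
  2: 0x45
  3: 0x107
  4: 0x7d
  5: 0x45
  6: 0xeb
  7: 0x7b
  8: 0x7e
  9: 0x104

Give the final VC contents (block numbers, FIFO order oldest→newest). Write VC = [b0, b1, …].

VC = [8]

  [0] addr=0x7f blk=15 s=7: MISS | VC []
  [1] addr=0x78 blk=15 s=7: L1-HIT | VC []
  [2] addr=0x45 blk=8 s=0: MISS | VC []
  [3] addr=0x107 blk=32 s=0: MISS | VC [8]
  [4] addr=0x7d blk=15 s=7: L1-HIT | VC [8]
  [5] addr=0x45 blk=8 s=0: VC-HIT | VC [32]
  [6] addr=0xeb blk=29 s=5: MISS | VC [32]
  [7] addr=0x7b blk=15 s=7: L1-HIT | VC [32]
  [8] addr=0x7e blk=15 s=7: L1-HIT | VC [32]
  [9] addr=0x104 blk=32 s=0: VC-HIT | VC [8]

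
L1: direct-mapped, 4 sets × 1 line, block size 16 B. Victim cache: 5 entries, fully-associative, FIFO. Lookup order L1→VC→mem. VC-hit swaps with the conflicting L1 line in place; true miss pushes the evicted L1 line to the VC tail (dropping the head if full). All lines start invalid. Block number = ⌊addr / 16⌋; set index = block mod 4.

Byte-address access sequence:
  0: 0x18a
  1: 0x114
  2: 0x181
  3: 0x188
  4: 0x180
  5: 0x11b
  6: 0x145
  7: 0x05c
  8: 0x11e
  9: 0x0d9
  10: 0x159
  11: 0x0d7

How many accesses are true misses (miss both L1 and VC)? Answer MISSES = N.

MISSES = 6

0: 0x18a (blk 24, set 0) → MISS  vc=[]
1: 0x114 (blk 17, set 1) → MISS  vc=[]
2: 0x181 (blk 24, set 0) → L1-HIT  vc=[]
3: 0x188 (blk 24, set 0) → L1-HIT  vc=[]
4: 0x180 (blk 24, set 0) → L1-HIT  vc=[]
5: 0x11b (blk 17, set 1) → L1-HIT  vc=[]
6: 0x145 (blk 20, set 0) → MISS  vc=[24]
7: 0x5c (blk 5, set 1) → MISS  vc=[24, 17]
8: 0x11e (blk 17, set 1) → VC-HIT  vc=[24, 5]
9: 0xd9 (blk 13, set 1) → MISS  vc=[24, 5, 17]
10: 0x159 (blk 21, set 1) → MISS  vc=[24, 5, 17, 13]
11: 0xd7 (blk 13, set 1) → VC-HIT  vc=[24, 5, 17, 21]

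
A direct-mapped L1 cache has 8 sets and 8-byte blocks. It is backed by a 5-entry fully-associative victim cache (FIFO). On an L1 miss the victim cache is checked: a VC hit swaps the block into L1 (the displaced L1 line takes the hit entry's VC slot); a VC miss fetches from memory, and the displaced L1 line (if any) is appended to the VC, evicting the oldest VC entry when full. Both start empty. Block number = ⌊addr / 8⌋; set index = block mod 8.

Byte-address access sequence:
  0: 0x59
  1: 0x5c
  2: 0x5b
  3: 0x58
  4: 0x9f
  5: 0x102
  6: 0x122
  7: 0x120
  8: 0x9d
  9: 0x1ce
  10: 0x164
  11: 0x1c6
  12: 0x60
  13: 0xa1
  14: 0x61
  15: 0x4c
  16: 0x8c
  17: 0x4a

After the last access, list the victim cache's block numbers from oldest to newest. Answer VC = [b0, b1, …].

0: 0x59 (blk 11, set 3) → MISS  vc=[]
1: 0x5c (blk 11, set 3) → L1-HIT  vc=[]
2: 0x5b (blk 11, set 3) → L1-HIT  vc=[]
3: 0x58 (blk 11, set 3) → L1-HIT  vc=[]
4: 0x9f (blk 19, set 3) → MISS  vc=[11]
5: 0x102 (blk 32, set 0) → MISS  vc=[11]
6: 0x122 (blk 36, set 4) → MISS  vc=[11]
7: 0x120 (blk 36, set 4) → L1-HIT  vc=[11]
8: 0x9d (blk 19, set 3) → L1-HIT  vc=[11]
9: 0x1ce (blk 57, set 1) → MISS  vc=[11]
10: 0x164 (blk 44, set 4) → MISS  vc=[11, 36]
11: 0x1c6 (blk 56, set 0) → MISS  vc=[11, 36, 32]
12: 0x60 (blk 12, set 4) → MISS  vc=[11, 36, 32, 44]
13: 0xa1 (blk 20, set 4) → MISS  vc=[11, 36, 32, 44, 12]
14: 0x61 (blk 12, set 4) → VC-HIT  vc=[11, 36, 32, 44, 20]
15: 0x4c (blk 9, set 1) → MISS  vc=[36, 32, 44, 20, 57]
16: 0x8c (blk 17, set 1) → MISS  vc=[32, 44, 20, 57, 9]
17: 0x4a (blk 9, set 1) → VC-HIT  vc=[32, 44, 20, 57, 17]

VC = [32, 44, 20, 57, 17]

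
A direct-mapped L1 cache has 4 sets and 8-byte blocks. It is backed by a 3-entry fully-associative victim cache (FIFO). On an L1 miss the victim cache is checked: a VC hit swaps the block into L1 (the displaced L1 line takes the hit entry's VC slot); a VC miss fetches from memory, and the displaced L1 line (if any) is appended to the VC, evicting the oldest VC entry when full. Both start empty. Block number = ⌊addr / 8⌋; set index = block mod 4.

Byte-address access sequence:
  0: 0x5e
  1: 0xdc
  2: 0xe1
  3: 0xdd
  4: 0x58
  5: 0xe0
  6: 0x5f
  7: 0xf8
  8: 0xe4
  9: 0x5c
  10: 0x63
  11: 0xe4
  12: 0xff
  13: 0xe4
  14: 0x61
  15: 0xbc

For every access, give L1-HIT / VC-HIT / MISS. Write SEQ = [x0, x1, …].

0: 0x5e (blk 11, set 3) → MISS  vc=[]
1: 0xdc (blk 27, set 3) → MISS  vc=[11]
2: 0xe1 (blk 28, set 0) → MISS  vc=[11]
3: 0xdd (blk 27, set 3) → L1-HIT  vc=[11]
4: 0x58 (blk 11, set 3) → VC-HIT  vc=[27]
5: 0xe0 (blk 28, set 0) → L1-HIT  vc=[27]
6: 0x5f (blk 11, set 3) → L1-HIT  vc=[27]
7: 0xf8 (blk 31, set 3) → MISS  vc=[27, 11]
8: 0xe4 (blk 28, set 0) → L1-HIT  vc=[27, 11]
9: 0x5c (blk 11, set 3) → VC-HIT  vc=[27, 31]
10: 0x63 (blk 12, set 0) → MISS  vc=[27, 31, 28]
11: 0xe4 (blk 28, set 0) → VC-HIT  vc=[27, 31, 12]
12: 0xff (blk 31, set 3) → VC-HIT  vc=[27, 11, 12]
13: 0xe4 (blk 28, set 0) → L1-HIT  vc=[27, 11, 12]
14: 0x61 (blk 12, set 0) → VC-HIT  vc=[27, 11, 28]
15: 0xbc (blk 23, set 3) → MISS  vc=[11, 28, 31]

SEQ = [MISS, MISS, MISS, L1-HIT, VC-HIT, L1-HIT, L1-HIT, MISS, L1-HIT, VC-HIT, MISS, VC-HIT, VC-HIT, L1-HIT, VC-HIT, MISS]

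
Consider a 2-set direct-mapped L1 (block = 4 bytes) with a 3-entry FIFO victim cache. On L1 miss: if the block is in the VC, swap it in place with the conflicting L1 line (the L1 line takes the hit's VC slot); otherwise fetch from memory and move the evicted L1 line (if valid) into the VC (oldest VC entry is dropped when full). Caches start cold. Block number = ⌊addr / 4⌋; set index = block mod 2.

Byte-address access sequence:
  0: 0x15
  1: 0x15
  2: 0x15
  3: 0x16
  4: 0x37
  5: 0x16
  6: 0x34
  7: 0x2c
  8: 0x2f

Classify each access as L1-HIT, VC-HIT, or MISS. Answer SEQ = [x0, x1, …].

SEQ = [MISS, L1-HIT, L1-HIT, L1-HIT, MISS, VC-HIT, VC-HIT, MISS, L1-HIT]

  [0] addr=0x15 blk=5 s=1: MISS | VC []
  [1] addr=0x15 blk=5 s=1: L1-HIT | VC []
  [2] addr=0x15 blk=5 s=1: L1-HIT | VC []
  [3] addr=0x16 blk=5 s=1: L1-HIT | VC []
  [4] addr=0x37 blk=13 s=1: MISS | VC [5]
  [5] addr=0x16 blk=5 s=1: VC-HIT | VC [13]
  [6] addr=0x34 blk=13 s=1: VC-HIT | VC [5]
  [7] addr=0x2c blk=11 s=1: MISS | VC [5, 13]
  [8] addr=0x2f blk=11 s=1: L1-HIT | VC [5, 13]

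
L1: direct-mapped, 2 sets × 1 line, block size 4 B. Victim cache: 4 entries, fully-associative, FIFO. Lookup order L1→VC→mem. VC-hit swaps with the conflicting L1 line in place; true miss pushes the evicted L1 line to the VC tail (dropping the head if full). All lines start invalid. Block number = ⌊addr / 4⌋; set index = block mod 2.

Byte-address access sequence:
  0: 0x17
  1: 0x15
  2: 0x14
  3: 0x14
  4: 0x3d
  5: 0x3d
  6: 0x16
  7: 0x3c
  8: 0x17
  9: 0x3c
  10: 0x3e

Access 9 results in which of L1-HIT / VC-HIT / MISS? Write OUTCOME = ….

#0 0x17→b5/s1 MISS; vc=[]
#1 0x15→b5/s1 L1-HIT; vc=[]
#2 0x14→b5/s1 L1-HIT; vc=[]
#3 0x14→b5/s1 L1-HIT; vc=[]
#4 0x3d→b15/s1 MISS; vc=[5]
#5 0x3d→b15/s1 L1-HIT; vc=[5]
#6 0x16→b5/s1 VC-HIT; vc=[15]
#7 0x3c→b15/s1 VC-HIT; vc=[5]
#8 0x17→b5/s1 VC-HIT; vc=[15]
#9 0x3c→b15/s1 VC-HIT; vc=[5]
#10 0x3e→b15/s1 L1-HIT; vc=[5]

OUTCOME = VC-HIT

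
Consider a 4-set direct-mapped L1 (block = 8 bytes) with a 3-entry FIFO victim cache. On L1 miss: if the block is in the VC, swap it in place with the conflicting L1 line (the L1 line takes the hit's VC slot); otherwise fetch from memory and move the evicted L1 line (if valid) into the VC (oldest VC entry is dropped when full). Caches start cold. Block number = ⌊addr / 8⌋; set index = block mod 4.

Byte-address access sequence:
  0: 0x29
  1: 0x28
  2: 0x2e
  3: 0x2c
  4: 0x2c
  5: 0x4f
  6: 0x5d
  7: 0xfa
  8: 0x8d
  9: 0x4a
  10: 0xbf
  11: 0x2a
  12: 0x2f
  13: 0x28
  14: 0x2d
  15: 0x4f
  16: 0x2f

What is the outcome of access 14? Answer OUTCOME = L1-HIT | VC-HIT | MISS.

  [0] addr=0x29 blk=5 s=1: MISS | VC []
  [1] addr=0x28 blk=5 s=1: L1-HIT | VC []
  [2] addr=0x2e blk=5 s=1: L1-HIT | VC []
  [3] addr=0x2c blk=5 s=1: L1-HIT | VC []
  [4] addr=0x2c blk=5 s=1: L1-HIT | VC []
  [5] addr=0x4f blk=9 s=1: MISS | VC [5]
  [6] addr=0x5d blk=11 s=3: MISS | VC [5]
  [7] addr=0xfa blk=31 s=3: MISS | VC [5, 11]
  [8] addr=0x8d blk=17 s=1: MISS | VC [5, 11, 9]
  [9] addr=0x4a blk=9 s=1: VC-HIT | VC [5, 11, 17]
  [10] addr=0xbf blk=23 s=3: MISS | VC [11, 17, 31]
  [11] addr=0x2a blk=5 s=1: MISS | VC [17, 31, 9]
  [12] addr=0x2f blk=5 s=1: L1-HIT | VC [17, 31, 9]
  [13] addr=0x28 blk=5 s=1: L1-HIT | VC [17, 31, 9]
  [14] addr=0x2d blk=5 s=1: L1-HIT | VC [17, 31, 9]
  [15] addr=0x4f blk=9 s=1: VC-HIT | VC [17, 31, 5]
  [16] addr=0x2f blk=5 s=1: VC-HIT | VC [17, 31, 9]

OUTCOME = L1-HIT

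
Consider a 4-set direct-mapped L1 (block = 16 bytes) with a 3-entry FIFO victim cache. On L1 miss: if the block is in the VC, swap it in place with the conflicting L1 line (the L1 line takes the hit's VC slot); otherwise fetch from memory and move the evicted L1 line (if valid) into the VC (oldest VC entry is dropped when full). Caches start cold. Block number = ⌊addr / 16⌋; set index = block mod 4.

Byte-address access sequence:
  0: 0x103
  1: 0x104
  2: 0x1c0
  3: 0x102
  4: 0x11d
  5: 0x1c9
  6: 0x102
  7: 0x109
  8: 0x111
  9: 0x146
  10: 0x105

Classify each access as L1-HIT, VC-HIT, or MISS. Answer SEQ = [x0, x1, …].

0: 0x103 (blk 16, set 0) → MISS  vc=[]
1: 0x104 (blk 16, set 0) → L1-HIT  vc=[]
2: 0x1c0 (blk 28, set 0) → MISS  vc=[16]
3: 0x102 (blk 16, set 0) → VC-HIT  vc=[28]
4: 0x11d (blk 17, set 1) → MISS  vc=[28]
5: 0x1c9 (blk 28, set 0) → VC-HIT  vc=[16]
6: 0x102 (blk 16, set 0) → VC-HIT  vc=[28]
7: 0x109 (blk 16, set 0) → L1-HIT  vc=[28]
8: 0x111 (blk 17, set 1) → L1-HIT  vc=[28]
9: 0x146 (blk 20, set 0) → MISS  vc=[28, 16]
10: 0x105 (blk 16, set 0) → VC-HIT  vc=[28, 20]

SEQ = [MISS, L1-HIT, MISS, VC-HIT, MISS, VC-HIT, VC-HIT, L1-HIT, L1-HIT, MISS, VC-HIT]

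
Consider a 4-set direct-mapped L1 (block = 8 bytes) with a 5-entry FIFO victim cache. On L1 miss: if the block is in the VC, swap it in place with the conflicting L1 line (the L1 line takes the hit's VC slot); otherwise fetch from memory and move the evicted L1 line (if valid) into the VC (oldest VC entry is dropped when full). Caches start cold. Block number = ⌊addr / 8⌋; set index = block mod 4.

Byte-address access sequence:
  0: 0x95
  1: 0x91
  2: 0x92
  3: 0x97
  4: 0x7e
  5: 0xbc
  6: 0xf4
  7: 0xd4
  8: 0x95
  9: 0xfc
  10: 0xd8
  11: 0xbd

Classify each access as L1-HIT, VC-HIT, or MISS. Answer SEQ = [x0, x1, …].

SEQ = [MISS, L1-HIT, L1-HIT, L1-HIT, MISS, MISS, MISS, MISS, VC-HIT, MISS, MISS, VC-HIT]

#0 0x95→b18/s2 MISS; vc=[]
#1 0x91→b18/s2 L1-HIT; vc=[]
#2 0x92→b18/s2 L1-HIT; vc=[]
#3 0x97→b18/s2 L1-HIT; vc=[]
#4 0x7e→b15/s3 MISS; vc=[]
#5 0xbc→b23/s3 MISS; vc=[15]
#6 0xf4→b30/s2 MISS; vc=[15,18]
#7 0xd4→b26/s2 MISS; vc=[15,18,30]
#8 0x95→b18/s2 VC-HIT; vc=[15,26,30]
#9 0xfc→b31/s3 MISS; vc=[15,26,30,23]
#10 0xd8→b27/s3 MISS; vc=[15,26,30,23,31]
#11 0xbd→b23/s3 VC-HIT; vc=[15,26,30,27,31]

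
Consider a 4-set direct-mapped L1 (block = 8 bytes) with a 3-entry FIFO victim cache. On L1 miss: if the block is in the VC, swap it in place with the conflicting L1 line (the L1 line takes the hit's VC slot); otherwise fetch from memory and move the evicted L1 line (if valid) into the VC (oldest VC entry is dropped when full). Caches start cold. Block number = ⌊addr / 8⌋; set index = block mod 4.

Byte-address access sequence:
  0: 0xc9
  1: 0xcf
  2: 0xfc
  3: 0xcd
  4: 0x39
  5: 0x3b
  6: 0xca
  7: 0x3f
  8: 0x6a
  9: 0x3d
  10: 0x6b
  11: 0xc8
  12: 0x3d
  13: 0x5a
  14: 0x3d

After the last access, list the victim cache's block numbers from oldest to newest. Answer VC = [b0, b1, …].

#0 0xc9→b25/s1 MISS; vc=[]
#1 0xcf→b25/s1 L1-HIT; vc=[]
#2 0xfc→b31/s3 MISS; vc=[]
#3 0xcd→b25/s1 L1-HIT; vc=[]
#4 0x39→b7/s3 MISS; vc=[31]
#5 0x3b→b7/s3 L1-HIT; vc=[31]
#6 0xca→b25/s1 L1-HIT; vc=[31]
#7 0x3f→b7/s3 L1-HIT; vc=[31]
#8 0x6a→b13/s1 MISS; vc=[31,25]
#9 0x3d→b7/s3 L1-HIT; vc=[31,25]
#10 0x6b→b13/s1 L1-HIT; vc=[31,25]
#11 0xc8→b25/s1 VC-HIT; vc=[31,13]
#12 0x3d→b7/s3 L1-HIT; vc=[31,13]
#13 0x5a→b11/s3 MISS; vc=[31,13,7]
#14 0x3d→b7/s3 VC-HIT; vc=[31,13,11]

VC = [31, 13, 11]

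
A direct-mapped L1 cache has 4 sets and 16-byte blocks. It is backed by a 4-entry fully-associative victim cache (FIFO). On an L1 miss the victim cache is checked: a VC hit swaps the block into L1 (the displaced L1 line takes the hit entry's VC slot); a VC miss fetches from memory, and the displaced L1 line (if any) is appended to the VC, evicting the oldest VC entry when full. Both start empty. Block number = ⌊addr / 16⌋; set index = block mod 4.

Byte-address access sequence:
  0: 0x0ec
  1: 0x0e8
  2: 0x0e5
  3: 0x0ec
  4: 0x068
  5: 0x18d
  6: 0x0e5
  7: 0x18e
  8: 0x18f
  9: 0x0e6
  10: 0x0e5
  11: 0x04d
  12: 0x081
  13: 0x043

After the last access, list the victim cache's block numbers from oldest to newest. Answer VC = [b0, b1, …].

VC = [6, 24, 8]

  [0] addr=0xec blk=14 s=2: MISS | VC []
  [1] addr=0xe8 blk=14 s=2: L1-HIT | VC []
  [2] addr=0xe5 blk=14 s=2: L1-HIT | VC []
  [3] addr=0xec blk=14 s=2: L1-HIT | VC []
  [4] addr=0x68 blk=6 s=2: MISS | VC [14]
  [5] addr=0x18d blk=24 s=0: MISS | VC [14]
  [6] addr=0xe5 blk=14 s=2: VC-HIT | VC [6]
  [7] addr=0x18e blk=24 s=0: L1-HIT | VC [6]
  [8] addr=0x18f blk=24 s=0: L1-HIT | VC [6]
  [9] addr=0xe6 blk=14 s=2: L1-HIT | VC [6]
  [10] addr=0xe5 blk=14 s=2: L1-HIT | VC [6]
  [11] addr=0x4d blk=4 s=0: MISS | VC [6, 24]
  [12] addr=0x81 blk=8 s=0: MISS | VC [6, 24, 4]
  [13] addr=0x43 blk=4 s=0: VC-HIT | VC [6, 24, 8]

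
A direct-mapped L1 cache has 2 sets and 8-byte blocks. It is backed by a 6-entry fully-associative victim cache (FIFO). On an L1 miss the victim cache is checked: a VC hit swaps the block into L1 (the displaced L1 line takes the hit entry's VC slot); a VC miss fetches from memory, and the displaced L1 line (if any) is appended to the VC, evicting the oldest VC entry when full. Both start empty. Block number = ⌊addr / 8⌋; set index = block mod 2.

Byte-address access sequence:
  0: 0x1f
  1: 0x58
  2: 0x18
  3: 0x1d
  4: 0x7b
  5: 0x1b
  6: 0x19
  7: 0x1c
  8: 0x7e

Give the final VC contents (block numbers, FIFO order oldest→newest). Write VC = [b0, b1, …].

VC = [11, 3]

0: 0x1f (blk 3, set 1) → MISS  vc=[]
1: 0x58 (blk 11, set 1) → MISS  vc=[3]
2: 0x18 (blk 3, set 1) → VC-HIT  vc=[11]
3: 0x1d (blk 3, set 1) → L1-HIT  vc=[11]
4: 0x7b (blk 15, set 1) → MISS  vc=[11, 3]
5: 0x1b (blk 3, set 1) → VC-HIT  vc=[11, 15]
6: 0x19 (blk 3, set 1) → L1-HIT  vc=[11, 15]
7: 0x1c (blk 3, set 1) → L1-HIT  vc=[11, 15]
8: 0x7e (blk 15, set 1) → VC-HIT  vc=[11, 3]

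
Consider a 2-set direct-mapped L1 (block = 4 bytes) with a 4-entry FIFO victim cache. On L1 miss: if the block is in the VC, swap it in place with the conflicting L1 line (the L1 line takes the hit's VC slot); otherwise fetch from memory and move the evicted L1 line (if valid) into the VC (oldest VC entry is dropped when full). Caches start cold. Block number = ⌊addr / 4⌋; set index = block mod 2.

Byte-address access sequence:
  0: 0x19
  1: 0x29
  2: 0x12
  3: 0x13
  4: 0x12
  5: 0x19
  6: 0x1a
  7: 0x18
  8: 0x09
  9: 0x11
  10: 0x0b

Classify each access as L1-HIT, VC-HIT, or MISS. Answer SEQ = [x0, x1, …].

0: 0x19 (blk 6, set 0) → MISS  vc=[]
1: 0x29 (blk 10, set 0) → MISS  vc=[6]
2: 0x12 (blk 4, set 0) → MISS  vc=[6, 10]
3: 0x13 (blk 4, set 0) → L1-HIT  vc=[6, 10]
4: 0x12 (blk 4, set 0) → L1-HIT  vc=[6, 10]
5: 0x19 (blk 6, set 0) → VC-HIT  vc=[4, 10]
6: 0x1a (blk 6, set 0) → L1-HIT  vc=[4, 10]
7: 0x18 (blk 6, set 0) → L1-HIT  vc=[4, 10]
8: 0x9 (blk 2, set 0) → MISS  vc=[4, 10, 6]
9: 0x11 (blk 4, set 0) → VC-HIT  vc=[2, 10, 6]
10: 0xb (blk 2, set 0) → VC-HIT  vc=[4, 10, 6]

SEQ = [MISS, MISS, MISS, L1-HIT, L1-HIT, VC-HIT, L1-HIT, L1-HIT, MISS, VC-HIT, VC-HIT]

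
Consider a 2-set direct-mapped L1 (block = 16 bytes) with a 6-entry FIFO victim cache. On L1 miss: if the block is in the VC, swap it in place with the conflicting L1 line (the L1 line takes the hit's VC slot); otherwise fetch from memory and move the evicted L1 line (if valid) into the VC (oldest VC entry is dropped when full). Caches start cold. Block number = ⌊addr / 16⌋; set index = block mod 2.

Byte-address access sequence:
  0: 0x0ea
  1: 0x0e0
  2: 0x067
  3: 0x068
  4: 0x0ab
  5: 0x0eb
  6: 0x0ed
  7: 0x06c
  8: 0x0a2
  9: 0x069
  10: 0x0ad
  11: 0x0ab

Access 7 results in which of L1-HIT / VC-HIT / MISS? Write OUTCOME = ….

OUTCOME = VC-HIT

  [0] addr=0xea blk=14 s=0: MISS | VC []
  [1] addr=0xe0 blk=14 s=0: L1-HIT | VC []
  [2] addr=0x67 blk=6 s=0: MISS | VC [14]
  [3] addr=0x68 blk=6 s=0: L1-HIT | VC [14]
  [4] addr=0xab blk=10 s=0: MISS | VC [14, 6]
  [5] addr=0xeb blk=14 s=0: VC-HIT | VC [10, 6]
  [6] addr=0xed blk=14 s=0: L1-HIT | VC [10, 6]
  [7] addr=0x6c blk=6 s=0: VC-HIT | VC [10, 14]
  [8] addr=0xa2 blk=10 s=0: VC-HIT | VC [6, 14]
  [9] addr=0x69 blk=6 s=0: VC-HIT | VC [10, 14]
  [10] addr=0xad blk=10 s=0: VC-HIT | VC [6, 14]
  [11] addr=0xab blk=10 s=0: L1-HIT | VC [6, 14]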